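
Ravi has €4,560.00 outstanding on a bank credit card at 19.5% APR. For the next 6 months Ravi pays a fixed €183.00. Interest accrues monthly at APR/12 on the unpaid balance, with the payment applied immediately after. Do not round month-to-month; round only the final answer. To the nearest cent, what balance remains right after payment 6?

€3,879.47

Monthly rate r = 19.5%/12 = 1.625% = 0.01625.
Each month: B ← B·(1+r) − €183.00.
Month 1: interest €74.10; balance after payment €4,451.10.
Month 2: interest €72.33; balance after payment €4,340.43.
Month 3: interest €70.53; balance after payment €4,227.96.
Month 4: interest €68.70; balance after payment €4,113.67.
Month 5: interest €66.85; balance after payment €3,997.51.
Month 6: interest €64.96; balance after payment €3,879.47.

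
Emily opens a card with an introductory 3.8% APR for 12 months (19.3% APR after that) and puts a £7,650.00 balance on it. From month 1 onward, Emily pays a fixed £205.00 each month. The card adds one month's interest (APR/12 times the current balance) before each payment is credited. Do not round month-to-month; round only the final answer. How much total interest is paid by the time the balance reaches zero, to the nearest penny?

£1,964.87

Promo months 1–12 at r₀ = 3.8%/12 = 0.00316667; months 13+ at r₁ = 19.3%/12 = 0.0160833.
After month 12: iterate B ← B·(1+r₀) − £205.00 for 12 months → £5,442.52.
Then at r₁ with £205.00/mo: n₂ = −ln(1 − r₁·B/P)/ln(1+r₁) ≈ 34.90 → 35 more payments.
Total paid = 46·£205.00 + £184.87 = £9,614.87; interest = £9,614.87 − £7,650.00 = £1,964.87.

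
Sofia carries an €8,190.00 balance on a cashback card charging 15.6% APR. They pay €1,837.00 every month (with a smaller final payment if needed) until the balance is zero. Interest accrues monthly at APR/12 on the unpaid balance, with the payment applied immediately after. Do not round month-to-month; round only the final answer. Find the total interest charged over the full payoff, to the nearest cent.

€304.44

Monthly rate r = 15.6%/12 = 1.3% = 0.013.
Payoff takes n = ⌈−ln(1 − rB₀/P)/ln(1+r)⌉ = ⌈4.623⌉ = 5 payments; the last is €1,146.44.
Total paid = 4·€1,837.00 + €1,146.44 = €8,494.44.
Total interest = total paid − principal = €8,494.44 − €8,190.00 = €304.44.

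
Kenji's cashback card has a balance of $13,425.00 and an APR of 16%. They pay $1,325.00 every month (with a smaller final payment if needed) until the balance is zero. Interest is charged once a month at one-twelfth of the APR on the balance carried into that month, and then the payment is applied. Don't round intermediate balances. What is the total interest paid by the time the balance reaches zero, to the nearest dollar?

Monthly rate r = 16%/12 = 1.33333% = 0.0133333.
Payoff takes n = ⌈−ln(1 − rB₀/P)/ln(1+r)⌉ = ⌈10.958⌉ = 11 payments; the last is $1,269.07.
Total paid = 10·$1,325.00 + $1,269.07 = $14,519.07.
Total interest = total paid − principal = $14,519.07 − $13,425.00 = $1,094.07.

$1,094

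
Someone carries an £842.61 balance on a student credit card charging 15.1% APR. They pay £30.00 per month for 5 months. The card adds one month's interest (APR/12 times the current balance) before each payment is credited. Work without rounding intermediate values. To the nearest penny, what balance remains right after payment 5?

£743.15

Monthly rate r = 15.1%/12 = 1.25833% = 0.0125833.
Each month: B ← B·(1+r) − £30.00.
Month 1: interest £10.60; balance after payment £823.21.
Month 2: interest £10.36; balance after payment £803.57.
Month 3: interest £10.11; balance after payment £783.68.
Month 4: interest £9.86; balance after payment £763.54.
Month 5: interest £9.61; balance after payment £743.15.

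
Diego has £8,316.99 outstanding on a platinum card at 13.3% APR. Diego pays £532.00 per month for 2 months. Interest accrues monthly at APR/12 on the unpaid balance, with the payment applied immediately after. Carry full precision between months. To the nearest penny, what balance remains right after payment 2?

Monthly rate r = 13.3%/12 = 1.10833% = 0.0110833.
Each month: B ← B·(1+r) − £532.00.
Month 1: interest £92.18; balance after payment £7,877.17.
Month 2: interest £87.31; balance after payment £7,432.48.

£7,432.48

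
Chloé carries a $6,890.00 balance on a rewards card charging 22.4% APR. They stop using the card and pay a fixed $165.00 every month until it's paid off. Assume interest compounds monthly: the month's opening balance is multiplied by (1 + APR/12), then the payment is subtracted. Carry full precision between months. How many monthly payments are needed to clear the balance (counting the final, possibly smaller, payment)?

82 payments

Monthly rate r = 22.4%/12 = 1.86667% = 0.0186667.
Recurrence: B ← B·(1+r) − $165.00.
Month 1: interest $128.61; balance after payment $6,853.61.
Month 2: interest $127.93; balance after payment $6,816.55.
Closed form: n = −ln(1 − rB₀/P)/ln(1+r) = −ln(0.22053)/ln(1.01867) ≈ 81.740, so the balance reaches zero during payment 82.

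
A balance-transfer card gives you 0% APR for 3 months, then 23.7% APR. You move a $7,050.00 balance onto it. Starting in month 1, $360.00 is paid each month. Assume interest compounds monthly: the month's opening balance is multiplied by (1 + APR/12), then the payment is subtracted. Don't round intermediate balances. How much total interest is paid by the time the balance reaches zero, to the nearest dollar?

Promo months 1–3 at r₀ = 0%/12 = 0; months 4+ at r₁ = 23.7%/12 = 0.01975.
After month 3 (no interest yet): B = $7,050.00 − 3·$360.00 = $5,970.00.
Then at r₁ with $360.00/mo: n₂ = −ln(1 − r₁·B/P)/ln(1+r₁) ≈ 20.29 → 21 more payments.
Total paid = 23·$360.00 + $104.43 = $8,384.43; interest = $8,384.43 − $7,050.00 = $1,334.43.

$1,334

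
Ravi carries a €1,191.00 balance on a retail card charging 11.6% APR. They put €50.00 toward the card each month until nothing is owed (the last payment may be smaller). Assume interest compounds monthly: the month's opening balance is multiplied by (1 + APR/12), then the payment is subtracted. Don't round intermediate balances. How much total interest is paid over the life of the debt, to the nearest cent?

€169.20

Monthly rate r = 11.6%/12 = 0.966667% = 0.00966667.
Payoff takes n = ⌈−ln(1 − rB₀/P)/ln(1+r)⌉ = ⌈27.203⌉ = 28 payments; the last is €10.20.
Total paid = 27·€50.00 + €10.20 = €1,360.20.
Total interest = total paid − principal = €1,360.20 − €1,191.00 = €169.20.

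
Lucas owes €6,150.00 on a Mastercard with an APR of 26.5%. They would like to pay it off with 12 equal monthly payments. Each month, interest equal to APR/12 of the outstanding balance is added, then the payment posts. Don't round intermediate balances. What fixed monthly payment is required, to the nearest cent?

Monthly rate r = 26.5%/12 = 2.20833% = 0.0220833.
Level-payment amortization: P = B₀·r / (1 − (1+r)^(−n)) = 6150.00·0.0220833 / (1 − 1.02208^(−12)).
Denominator 1 − (1+r)^(−12) = 0.230578492.
P = 135.812 / 0.230578492 ≈ 589.01.

€589.01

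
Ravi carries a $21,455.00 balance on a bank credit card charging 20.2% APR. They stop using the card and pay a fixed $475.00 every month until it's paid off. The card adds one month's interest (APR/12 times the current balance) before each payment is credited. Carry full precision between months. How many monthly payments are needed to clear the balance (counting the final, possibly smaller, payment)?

Monthly rate r = 20.2%/12 = 1.68333% = 0.0168333.
Recurrence: B ← B·(1+r) − $475.00.
Month 1: interest $361.16; balance after payment $21,341.16.
Month 2: interest $359.24; balance after payment $21,225.40.
Closed form: n = −ln(1 − rB₀/P)/ln(1+r) = −ln(0.23966)/ln(1.01683) ≈ 85.574, so the balance reaches zero during payment 86.

86 months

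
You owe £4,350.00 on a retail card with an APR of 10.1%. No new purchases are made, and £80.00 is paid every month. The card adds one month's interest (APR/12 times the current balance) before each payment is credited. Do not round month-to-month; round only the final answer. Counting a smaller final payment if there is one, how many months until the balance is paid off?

74 payments

Monthly rate r = 10.1%/12 = 0.841667% = 0.00841667.
Recurrence: B ← B·(1+r) − £80.00.
Month 1: interest £36.61; balance after payment £4,306.61.
Month 2: interest £36.25; balance after payment £4,262.86.
Closed form: n = −ln(1 − rB₀/P)/ln(1+r) = −ln(0.54234)/ln(1.00842) ≈ 73.001, so the balance reaches zero during payment 74.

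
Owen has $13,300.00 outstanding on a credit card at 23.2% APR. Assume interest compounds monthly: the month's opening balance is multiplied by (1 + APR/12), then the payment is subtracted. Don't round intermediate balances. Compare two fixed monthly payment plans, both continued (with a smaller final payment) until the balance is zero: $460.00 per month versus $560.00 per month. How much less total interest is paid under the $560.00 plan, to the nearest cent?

$1,691.88

Monthly rate r = 23.2%/12 = 1.93333% = 0.0193333.
At $460.00/mo: n = ⌈−ln(1 − rB₀/P)/ln(1+r)⌉ = 43 payments (last $347.39); total interest = total paid − $13,300.00 = $6,367.39.
At $560.00/mo: 33 payments (last $55.51); total interest $4,675.51.
Interest saved = $6,367.39 − $4,675.51 = $1,691.88.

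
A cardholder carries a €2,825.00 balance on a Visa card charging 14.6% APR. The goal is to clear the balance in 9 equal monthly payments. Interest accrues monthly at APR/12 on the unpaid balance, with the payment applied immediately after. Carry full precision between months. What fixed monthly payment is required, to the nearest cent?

€333.29

Monthly rate r = 14.6%/12 = 1.21667% = 0.0121667.
Level-payment amortization: P = B₀·r / (1 − (1+r)^(−n)) = 2825.00·0.0121667 / (1 − 1.01217^(−9)).
Denominator 1 − (1+r)^(−9) = 0.103125403.
P = 34.3708 / 0.103125403 ≈ 333.29.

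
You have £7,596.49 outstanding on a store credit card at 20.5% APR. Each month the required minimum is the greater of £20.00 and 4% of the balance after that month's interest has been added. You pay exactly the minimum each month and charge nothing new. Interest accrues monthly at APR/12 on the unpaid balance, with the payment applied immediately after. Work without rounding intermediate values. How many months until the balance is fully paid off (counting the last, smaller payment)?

147 months

Monthly rate r = 20.5%/12 = 1.70833% = 0.0170833.
While 4% of the post-interest balance exceeds £20.00, each month B ← (B·(1+r))·(1 − 0.04), i.e. B shrinks by the factor (1+r)·0.96 = 0.9764.
This holds for months 1–115. Entering month 116 the balance is £487.31; 4% of the post-interest balance is now below £20.00, so the flat £20.00 minimum applies from here.
From month 116 a fixed £20.00 at rate r clears £487.31 in 32 more payments. Total: 115 + 32 = 147 months.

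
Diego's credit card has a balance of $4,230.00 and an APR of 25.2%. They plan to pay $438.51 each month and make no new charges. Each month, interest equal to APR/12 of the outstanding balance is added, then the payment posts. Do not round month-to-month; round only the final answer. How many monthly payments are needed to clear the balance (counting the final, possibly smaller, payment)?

Monthly rate r = 25.2%/12 = 2.1% = 0.021.
Recurrence: B ← B·(1+r) − $438.51.
Month 1: interest $88.83; balance after payment $3,880.32.
Month 2: interest $81.49; balance after payment $3,523.30.
Closed form: n = −ln(1 − rB₀/P)/ln(1+r) = −ln(0.79743)/ln(1.021) ≈ 10.892, so the balance reaches zero during payment 11.

11 months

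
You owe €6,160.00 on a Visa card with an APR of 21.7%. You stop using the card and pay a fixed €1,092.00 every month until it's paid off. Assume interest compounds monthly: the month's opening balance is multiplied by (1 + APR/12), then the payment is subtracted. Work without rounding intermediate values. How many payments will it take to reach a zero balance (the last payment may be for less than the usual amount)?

7 months

Monthly rate r = 21.7%/12 = 1.80833% = 0.0180833.
Recurrence: B ← B·(1+r) − €1,092.00.
Month 1: interest €111.39; balance after payment €5,179.39.
Month 2: interest €93.66; balance after payment €4,181.05.
Closed form: n = −ln(1 − rB₀/P)/ln(1+r) = −ln(0.89799)/ln(1.01808) ≈ 6.004, so the balance reaches zero during payment 7.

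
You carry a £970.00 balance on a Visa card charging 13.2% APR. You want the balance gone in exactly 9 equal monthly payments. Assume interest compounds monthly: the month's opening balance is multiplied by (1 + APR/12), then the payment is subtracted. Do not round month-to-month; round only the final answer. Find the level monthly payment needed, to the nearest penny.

£113.79

Monthly rate r = 13.2%/12 = 1.1% = 0.011.
Level-payment amortization: P = B₀·r / (1 − (1+r)^(−n)) = 970.00·0.011 / (1 − 1.011^(−9)).
Denominator 1 − (1+r)^(−9) = 0.0937675698.
P = 10.67 / 0.0937675698 ≈ 113.79.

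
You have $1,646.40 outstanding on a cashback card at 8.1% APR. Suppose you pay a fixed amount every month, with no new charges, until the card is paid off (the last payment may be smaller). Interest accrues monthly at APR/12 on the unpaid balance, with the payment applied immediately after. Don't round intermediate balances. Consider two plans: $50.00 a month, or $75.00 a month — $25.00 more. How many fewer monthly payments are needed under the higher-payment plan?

14 fewer payments

Monthly rate r = 8.1%/12 = 0.675% = 0.00675.
At $50.00/mo: n = ⌈−ln(1 − rB₀/P)/ln(1+r)⌉ = 38 payments (last $18.30); total interest = total paid − $1,646.40 = $221.90.
At $75.00/mo: 24 payments (last $62.99); total interest $141.59.
Payments saved = 38 − 24 = 14.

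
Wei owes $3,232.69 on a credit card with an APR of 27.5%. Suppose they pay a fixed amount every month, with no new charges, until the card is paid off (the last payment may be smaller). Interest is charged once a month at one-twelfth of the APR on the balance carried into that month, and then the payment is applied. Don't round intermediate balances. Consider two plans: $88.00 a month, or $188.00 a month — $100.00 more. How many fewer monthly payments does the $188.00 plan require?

59 fewer payments

Monthly rate r = 27.5%/12 = 2.29167% = 0.0229167.
At $88.00/mo: n = ⌈−ln(1 − rB₀/P)/ln(1+r)⌉ = 82 payments (last $34.76); total interest = total paid − $3,232.69 = $3,930.07.
At $188.00/mo: 23 payments (last $20.88); total interest $924.19.
Payments saved = 82 − 23 = 59.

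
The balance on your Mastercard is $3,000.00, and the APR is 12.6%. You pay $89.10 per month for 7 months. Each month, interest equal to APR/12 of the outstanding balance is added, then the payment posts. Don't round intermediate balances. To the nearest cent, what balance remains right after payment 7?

$2,583.87

Monthly rate r = 12.6%/12 = 1.05% = 0.0105.
Each month: B ← B·(1+r) − $89.10.
Month 1: interest $31.50; balance after payment $2,942.40.
Month 2: interest $30.90; balance after payment $2,884.20.
Month 3: interest $30.28; balance after payment $2,825.38.
Month 4: interest $29.67; balance after payment $2,765.95.
Month 5: interest $29.04; balance after payment $2,705.89.
Month 6: interest $28.41; balance after payment $2,645.20.
Month 7: interest $27.77; balance after payment $2,583.87.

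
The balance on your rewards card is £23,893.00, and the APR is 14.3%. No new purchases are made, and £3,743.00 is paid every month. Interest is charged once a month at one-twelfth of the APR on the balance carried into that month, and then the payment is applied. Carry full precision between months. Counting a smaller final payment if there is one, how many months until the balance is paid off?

Monthly rate r = 14.3%/12 = 1.19167% = 0.0119167.
Recurrence: B ← B·(1+r) − £3,743.00.
Month 1: interest £284.72; balance after payment £20,434.72.
Month 2: interest £243.51; balance after payment £16,935.24.
Closed form: n = −ln(1 − rB₀/P)/ln(1+r) = −ln(0.92393)/ln(1.01192) ≈ 6.679, so the balance reaches zero during payment 7.

7 months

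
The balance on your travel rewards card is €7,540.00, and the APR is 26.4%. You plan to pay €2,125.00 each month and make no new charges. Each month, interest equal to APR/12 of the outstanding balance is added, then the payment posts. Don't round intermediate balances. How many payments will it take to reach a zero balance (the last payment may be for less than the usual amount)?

Monthly rate r = 26.4%/12 = 2.2% = 0.022.
Recurrence: B ← B·(1+r) − €2,125.00.
Month 1: interest €165.88; balance after payment €5,580.88.
Month 2: interest €122.78; balance after payment €3,578.66.
Month 3: interest €78.73; balance after payment €1,532.39.
Month 4: interest €33.71; balance after payment €0.00.

4 payments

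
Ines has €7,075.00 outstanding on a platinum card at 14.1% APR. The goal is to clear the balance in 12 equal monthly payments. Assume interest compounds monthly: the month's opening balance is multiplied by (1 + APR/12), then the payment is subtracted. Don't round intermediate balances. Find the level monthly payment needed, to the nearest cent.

Monthly rate r = 14.1%/12 = 1.175% = 0.01175.
Level-payment amortization: P = B₀·r / (1 − (1+r)^(−n)) = 7075.00·0.01175 / (1 − 1.01175^(−12)).
Denominator 1 − (1+r)^(−12) = 0.130796546.
P = 83.1312 / 0.130796546 ≈ 635.58.

€635.58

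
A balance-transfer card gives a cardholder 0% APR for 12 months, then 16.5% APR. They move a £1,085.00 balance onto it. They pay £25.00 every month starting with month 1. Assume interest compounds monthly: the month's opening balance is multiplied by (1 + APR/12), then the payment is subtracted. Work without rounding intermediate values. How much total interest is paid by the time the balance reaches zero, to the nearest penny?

Promo months 1–12 at r₀ = 0%/12 = 0; months 13+ at r₁ = 16.5%/12 = 0.01375.
After month 12 (no interest yet): B = £1,085.00 − 12·£25.00 = £785.00.
Then at r₁ with £25.00/mo: n₂ = −ln(1 − r₁·B/P)/ln(1+r₁) ≈ 41.39 → 42 more payments.
Total paid = 53·£25.00 + £9.71 = £1,334.71; interest = £1,334.71 − £1,085.00 = £249.71.

£249.71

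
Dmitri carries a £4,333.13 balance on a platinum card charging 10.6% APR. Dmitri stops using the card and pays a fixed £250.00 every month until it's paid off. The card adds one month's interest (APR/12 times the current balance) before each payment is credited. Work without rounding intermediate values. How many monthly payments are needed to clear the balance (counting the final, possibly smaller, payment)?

19 months

Monthly rate r = 10.6%/12 = 0.883333% = 0.00883333.
Recurrence: B ← B·(1+r) − £250.00.
Month 1: interest £38.28; balance after payment £4,121.41.
Month 2: interest £36.41; balance after payment £3,907.81.
Closed form: n = −ln(1 − rB₀/P)/ln(1+r) = −ln(0.8469)/ln(1.00883) ≈ 18.895, so the balance reaches zero during payment 19.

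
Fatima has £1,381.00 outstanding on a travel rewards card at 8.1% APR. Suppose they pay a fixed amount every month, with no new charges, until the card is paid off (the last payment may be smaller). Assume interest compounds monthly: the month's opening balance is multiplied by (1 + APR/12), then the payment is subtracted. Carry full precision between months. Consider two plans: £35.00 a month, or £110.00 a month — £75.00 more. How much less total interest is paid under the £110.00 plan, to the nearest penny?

£163.33

Monthly rate r = 8.1%/12 = 0.675% = 0.00675.
At £35.00/mo: n = ⌈−ln(1 − rB₀/P)/ln(1+r)⌉ = 47 payments (last £1.29); total interest = total paid − £1,381.00 = £230.29.
At £110.00/mo: 14 payments (last £17.96); total interest £66.96.
Interest saved = £230.29 − £66.96 = £163.33.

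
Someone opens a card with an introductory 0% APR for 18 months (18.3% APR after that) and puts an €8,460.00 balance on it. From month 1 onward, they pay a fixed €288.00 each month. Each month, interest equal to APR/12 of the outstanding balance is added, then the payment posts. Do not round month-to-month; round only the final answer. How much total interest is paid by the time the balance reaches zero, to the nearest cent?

€349.86

Promo months 1–18 at r₀ = 0%/12 = 0; months 19+ at r₁ = 18.3%/12 = 0.01525.
After month 18 (no interest yet): B = €8,460.00 − 18·€288.00 = €3,276.00.
Then at r₁ with €288.00/mo: n₂ = −ln(1 − r₁·B/P)/ln(1+r₁) ≈ 12.59 → 13 more payments.
Total paid = 30·€288.00 + €169.86 = €8,809.86; interest = €8,809.86 − €8,460.00 = €349.86.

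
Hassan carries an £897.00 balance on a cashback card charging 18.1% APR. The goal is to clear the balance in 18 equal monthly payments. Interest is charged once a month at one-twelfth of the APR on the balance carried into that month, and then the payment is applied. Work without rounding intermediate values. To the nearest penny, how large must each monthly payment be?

£57.28

Monthly rate r = 18.1%/12 = 1.50833% = 0.0150833.
Level-payment amortization: P = B₀·r / (1 − (1+r)^(−n)) = 897.00·0.0150833 / (1 − 1.01508^(−18)).
Denominator 1 − (1+r)^(−18) = 0.236217943.
P = 13.5297 / 0.236217943 ≈ 57.28.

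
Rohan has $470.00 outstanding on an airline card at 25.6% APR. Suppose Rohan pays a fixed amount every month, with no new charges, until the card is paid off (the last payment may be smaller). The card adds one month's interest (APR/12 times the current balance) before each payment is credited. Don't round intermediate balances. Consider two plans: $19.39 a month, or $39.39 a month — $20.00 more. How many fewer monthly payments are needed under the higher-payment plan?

21 fewer payments

Monthly rate r = 25.6%/12 = 2.13333% = 0.0213333.
At $19.39/mo: n = ⌈−ln(1 − rB₀/P)/ln(1+r)⌉ = 35 payments (last $9.47); total interest = total paid − $470.00 = $198.73.
At $39.39/mo: 14 payments (last $36.14); total interest $78.21.
Payments saved = 35 − 14 = 21.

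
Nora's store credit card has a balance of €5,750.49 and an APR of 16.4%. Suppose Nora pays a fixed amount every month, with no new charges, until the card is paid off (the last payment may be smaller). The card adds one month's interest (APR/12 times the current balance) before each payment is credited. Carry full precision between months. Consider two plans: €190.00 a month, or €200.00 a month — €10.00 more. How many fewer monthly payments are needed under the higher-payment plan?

Monthly rate r = 16.4%/12 = 1.36667% = 0.0136667.
At €190.00/mo: n = ⌈−ln(1 − rB₀/P)/ln(1+r)⌉ = 40 payments (last €62.10); total interest = total paid − €5,750.49 = €1,721.61.
At €200.00/mo: 37 payments (last €154.59); total interest €1,604.10.
Payments saved = 40 − 37 = 3.

3 fewer payments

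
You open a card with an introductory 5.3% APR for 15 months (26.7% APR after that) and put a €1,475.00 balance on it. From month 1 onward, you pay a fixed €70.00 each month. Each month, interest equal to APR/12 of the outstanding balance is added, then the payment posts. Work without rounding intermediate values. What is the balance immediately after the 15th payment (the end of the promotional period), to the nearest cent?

Promo months 1–15 at r₀ = 5.3%/12 = 0.00441667; months 16+ at r₁ = 26.7%/12 = 0.02225.
After month 15: iterate B ← B·(1+r₀) − €70.00 for 15 months → €492.71.

€492.71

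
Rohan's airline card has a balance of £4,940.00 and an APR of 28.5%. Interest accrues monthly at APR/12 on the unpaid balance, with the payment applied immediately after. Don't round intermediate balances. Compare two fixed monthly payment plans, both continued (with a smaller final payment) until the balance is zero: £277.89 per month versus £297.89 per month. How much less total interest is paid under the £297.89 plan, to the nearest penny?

£140.42

Monthly rate r = 28.5%/12 = 2.375% = 0.02375.
At £277.89/mo: n = ⌈−ln(1 − rB₀/P)/ln(1+r)⌉ = 24 payments (last £103.31); total interest = total paid − £4,940.00 = £1,554.78.
At £297.89/mo: 22 payments (last £98.67); total interest £1,414.36.
Interest saved = £1,554.78 − £1,414.36 = £140.42.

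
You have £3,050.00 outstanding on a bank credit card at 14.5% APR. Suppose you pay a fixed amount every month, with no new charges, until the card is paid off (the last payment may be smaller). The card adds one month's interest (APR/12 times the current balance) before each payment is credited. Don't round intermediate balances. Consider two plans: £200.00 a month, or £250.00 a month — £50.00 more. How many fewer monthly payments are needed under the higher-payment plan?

Monthly rate r = 14.5%/12 = 1.20833% = 0.0120833.
At £200.00/mo: n = ⌈−ln(1 − rB₀/P)/ln(1+r)⌉ = 17 payments (last £191.51); total interest = total paid − £3,050.00 = £341.51.
At £250.00/mo: 14 payments (last £69.87); total interest £269.87.
Payments saved = 17 − 14 = 3.

3 fewer payments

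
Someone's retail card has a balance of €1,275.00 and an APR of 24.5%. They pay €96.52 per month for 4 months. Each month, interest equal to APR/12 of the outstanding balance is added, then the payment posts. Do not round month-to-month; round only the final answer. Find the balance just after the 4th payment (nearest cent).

Monthly rate r = 24.5%/12 = 2.04167% = 0.0204167.
Each month: B ← B·(1+r) − €96.52.
Month 1: interest €26.03; balance after payment €1,204.51.
Month 2: interest €24.59; balance after payment €1,132.58.
Month 3: interest €23.12; balance after payment €1,059.19.
Month 4: interest €21.63; balance after payment €984.29.

€984.29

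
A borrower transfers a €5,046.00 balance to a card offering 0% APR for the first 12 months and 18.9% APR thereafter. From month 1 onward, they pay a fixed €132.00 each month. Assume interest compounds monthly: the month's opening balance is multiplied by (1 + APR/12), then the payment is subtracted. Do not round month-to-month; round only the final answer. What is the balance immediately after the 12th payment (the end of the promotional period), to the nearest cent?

Promo months 1–12 at r₀ = 0%/12 = 0; months 13+ at r₁ = 18.9%/12 = 0.01575.
After month 12 (no interest yet): B = €5,046.00 − 12·€132.00 = €3,462.00.

€3,462.00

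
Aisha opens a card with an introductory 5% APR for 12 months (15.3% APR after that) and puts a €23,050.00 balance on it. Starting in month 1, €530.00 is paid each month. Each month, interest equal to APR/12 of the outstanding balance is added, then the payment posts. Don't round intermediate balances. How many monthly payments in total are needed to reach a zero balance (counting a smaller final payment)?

Promo months 1–12 at r₀ = 5%/12 = 0.00416667; months 13+ at r₁ = 15.3%/12 = 0.01275.
After month 12: iterate B ← B·(1+r₀) − €530.00 for 12 months → €17,721.49.
Then at r₁ with €530.00/mo: n₂ = −ln(1 − r₁·B/P)/ln(1+r₁) ≈ 43.86 → 44 more payments.

56 months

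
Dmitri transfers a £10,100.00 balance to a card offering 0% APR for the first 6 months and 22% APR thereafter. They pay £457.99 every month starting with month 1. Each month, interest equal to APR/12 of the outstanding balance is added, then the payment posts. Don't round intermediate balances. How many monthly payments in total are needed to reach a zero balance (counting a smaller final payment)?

26 months

Promo months 1–6 at r₀ = 0%/12 = 0; months 7+ at r₁ = 22%/12 = 0.0183333.
After month 6 (no interest yet): B = £10,100.00 − 6·£457.99 = £7,352.06.
Then at r₁ with £457.99/mo: n₂ = −ln(1 − r₁·B/P)/ln(1+r₁) ≈ 19.19 → 20 more payments.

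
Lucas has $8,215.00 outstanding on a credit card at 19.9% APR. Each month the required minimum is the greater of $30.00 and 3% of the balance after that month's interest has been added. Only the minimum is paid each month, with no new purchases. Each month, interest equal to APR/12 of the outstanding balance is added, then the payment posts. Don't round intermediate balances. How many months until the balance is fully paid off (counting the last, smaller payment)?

200 months

Monthly rate r = 19.9%/12 = 1.65833% = 0.0165833.
While 3% of the post-interest balance exceeds $30.00, each month B ← (B·(1+r))·(1 − 0.03), i.e. B shrinks by the factor (1+r)·0.97 = 0.98609.
This holds for months 1–152. Entering month 153 the balance is $976.44; 3% of the post-interest balance is now below $30.00, so the flat $30.00 minimum applies from here.
From month 153 a fixed $30.00 at rate r clears $976.44 in 48 more payments. Total: 152 + 48 = 200 months.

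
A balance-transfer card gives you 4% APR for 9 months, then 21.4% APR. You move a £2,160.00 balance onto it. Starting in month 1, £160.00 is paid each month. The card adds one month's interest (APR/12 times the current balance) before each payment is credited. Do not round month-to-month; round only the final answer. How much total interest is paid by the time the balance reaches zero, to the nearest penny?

Promo months 1–9 at r₀ = 4%/12 = 0.00333333; months 10+ at r₁ = 21.4%/12 = 0.0178333.
After month 9: iterate B ← B·(1+r₀) − £160.00 for 9 months → £766.32.
Then at r₁ with £160.00/mo: n₂ = −ln(1 − r₁·B/P)/ln(1+r₁) ≈ 5.05 → 6 more payments.
Total paid = 14·£160.00 + £8.23 = £2,248.23; interest = £2,248.23 − £2,160.00 = £88.23.

£88.23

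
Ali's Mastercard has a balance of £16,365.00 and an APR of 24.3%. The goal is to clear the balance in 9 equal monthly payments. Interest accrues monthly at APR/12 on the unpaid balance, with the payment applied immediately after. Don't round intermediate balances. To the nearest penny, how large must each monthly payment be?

£2,007.36

Monthly rate r = 24.3%/12 = 2.025% = 0.02025.
Level-payment amortization: P = B₀·r / (1 − (1+r)^(−n)) = 16365.00·0.02025 / (1 − 1.02025^(−9)).
Denominator 1 − (1+r)^(−9) = 0.165088258.
P = 331.391 / 0.165088258 ≈ 2007.36.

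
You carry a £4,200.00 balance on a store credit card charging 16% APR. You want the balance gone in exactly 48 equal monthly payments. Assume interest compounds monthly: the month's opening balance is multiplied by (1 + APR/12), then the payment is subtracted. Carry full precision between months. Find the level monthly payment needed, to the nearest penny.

Monthly rate r = 16%/12 = 1.33333% = 0.0133333.
Level-payment amortization: P = B₀·r / (1 − (1+r)^(−n)) = 4200.00·0.0133333 / (1 − 1.01333^(−48)).
Denominator 1 − (1+r)^(−48) = 0.470472873.
P = 56 / 0.470472873 ≈ 119.03.

£119.03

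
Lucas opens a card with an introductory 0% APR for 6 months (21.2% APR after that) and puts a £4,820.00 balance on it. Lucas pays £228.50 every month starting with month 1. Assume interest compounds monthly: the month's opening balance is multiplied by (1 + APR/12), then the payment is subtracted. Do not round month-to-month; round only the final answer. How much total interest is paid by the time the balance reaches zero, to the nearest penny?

Promo months 1–6 at r₀ = 0%/12 = 0; months 7+ at r₁ = 21.2%/12 = 0.0176667.
After month 6 (no interest yet): B = £4,820.00 − 6·£228.50 = £3,449.00.
Then at r₁ with £228.50/mo: n₂ = −ln(1 − r₁·B/P)/ln(1+r₁) ≈ 17.71 → 18 more payments.
Total paid = 23·£228.50 + £162.70 = £5,418.20; interest = £5,418.20 − £4,820.00 = £598.20.

£598.20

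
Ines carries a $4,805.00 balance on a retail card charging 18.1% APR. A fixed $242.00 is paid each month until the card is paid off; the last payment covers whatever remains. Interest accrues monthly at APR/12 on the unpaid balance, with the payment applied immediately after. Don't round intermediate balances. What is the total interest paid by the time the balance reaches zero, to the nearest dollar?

$949

Monthly rate r = 18.1%/12 = 1.50833% = 0.0150833.
Payoff takes n = ⌈−ln(1 − rB₀/P)/ln(1+r)⌉ = ⌈23.776⌉ = 24 payments; the last is $188.04.
Total paid = 23·$242.00 + $188.04 = $5,754.04.
Total interest = total paid − principal = $5,754.04 − $4,805.00 = $949.04.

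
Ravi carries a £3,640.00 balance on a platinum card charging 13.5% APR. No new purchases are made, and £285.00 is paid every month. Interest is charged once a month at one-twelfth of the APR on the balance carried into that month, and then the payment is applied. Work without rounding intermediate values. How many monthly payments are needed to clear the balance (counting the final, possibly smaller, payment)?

14 payments

Monthly rate r = 13.5%/12 = 1.125% = 0.01125.
Recurrence: B ← B·(1+r) − £285.00.
Month 1: interest £40.95; balance after payment £3,395.95.
Month 2: interest £38.20; balance after payment £3,149.15.
Closed form: n = −ln(1 − rB₀/P)/ln(1+r) = −ln(0.85632)/ln(1.01125) ≈ 13.866, so the balance reaches zero during payment 14.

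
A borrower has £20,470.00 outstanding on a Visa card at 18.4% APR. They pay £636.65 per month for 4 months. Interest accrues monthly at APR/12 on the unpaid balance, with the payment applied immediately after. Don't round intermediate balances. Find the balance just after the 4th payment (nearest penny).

£19,148.89

Monthly rate r = 18.4%/12 = 1.53333% = 0.0153333.
Each month: B ← B·(1+r) − £636.65.
Month 1: interest £313.87; balance after payment £20,147.22.
Month 2: interest £308.92; balance after payment £19,819.50.
Month 3: interest £303.90; balance after payment £19,486.75.
Month 4: interest £298.80; balance after payment £19,148.89.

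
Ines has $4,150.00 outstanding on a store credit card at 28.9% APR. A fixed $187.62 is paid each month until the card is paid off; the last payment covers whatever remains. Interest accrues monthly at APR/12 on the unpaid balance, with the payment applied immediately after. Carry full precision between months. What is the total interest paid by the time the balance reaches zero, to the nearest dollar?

Monthly rate r = 28.9%/12 = 2.40833% = 0.0240833.
Payoff takes n = ⌈−ln(1 − rB₀/P)/ln(1+r)⌉ = ⌈31.969⌉ = 32 payments; the last is $181.84.
Total paid = 31·$187.62 + $181.84 = $5,998.06.
Total interest = total paid − principal = $5,998.06 − $4,150.00 = $1,848.06.

$1,848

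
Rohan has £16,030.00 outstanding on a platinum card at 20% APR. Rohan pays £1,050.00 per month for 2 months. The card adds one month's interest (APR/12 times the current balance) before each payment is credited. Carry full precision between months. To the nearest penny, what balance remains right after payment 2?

Monthly rate r = 20%/12 = 1.66667% = 0.0166667.
Each month: B ← B·(1+r) − £1,050.00.
Month 1: interest £267.17; balance after payment £15,247.17.
Month 2: interest £254.12; balance after payment £14,451.29.

£14,451.29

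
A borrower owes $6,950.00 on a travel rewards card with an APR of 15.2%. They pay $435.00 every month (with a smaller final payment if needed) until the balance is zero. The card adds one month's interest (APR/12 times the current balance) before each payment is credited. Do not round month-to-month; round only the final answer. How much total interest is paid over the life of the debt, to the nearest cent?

Monthly rate r = 15.2%/12 = 1.26667% = 0.0126667.
Payoff takes n = ⌈−ln(1 − rB₀/P)/ln(1+r)⌉ = ⌈17.964⌉ = 18 payments; the last is $419.52.
Total paid = 17·$435.00 + $419.52 = $7,814.52.
Total interest = total paid − principal = $7,814.52 − $6,950.00 = $864.52.

$864.52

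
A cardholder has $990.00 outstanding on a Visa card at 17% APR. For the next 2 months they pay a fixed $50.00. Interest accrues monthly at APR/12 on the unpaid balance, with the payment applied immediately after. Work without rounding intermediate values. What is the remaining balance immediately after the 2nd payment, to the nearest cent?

$917.54

Monthly rate r = 17%/12 = 1.41667% = 0.0141667.
Each month: B ← B·(1+r) − $50.00.
Month 1: interest $14.02; balance after payment $954.02.
Month 2: interest $13.52; balance after payment $917.54.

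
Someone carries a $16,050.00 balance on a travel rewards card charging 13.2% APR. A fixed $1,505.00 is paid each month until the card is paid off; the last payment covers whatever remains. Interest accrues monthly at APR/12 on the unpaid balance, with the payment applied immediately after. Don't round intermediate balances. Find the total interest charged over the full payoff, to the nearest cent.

$1,117.89

Monthly rate r = 13.2%/12 = 1.1% = 0.011.
Payoff takes n = ⌈−ln(1 − rB₀/P)/ln(1+r)⌉ = ⌈11.406⌉ = 12 payments; the last is $612.89.
Total paid = 11·$1,505.00 + $612.89 = $17,167.89.
Total interest = total paid − principal = $17,167.89 − $16,050.00 = $1,117.89.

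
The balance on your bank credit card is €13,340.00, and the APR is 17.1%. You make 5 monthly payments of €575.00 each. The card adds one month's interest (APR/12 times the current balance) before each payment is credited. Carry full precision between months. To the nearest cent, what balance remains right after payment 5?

Monthly rate r = 17.1%/12 = 1.425% = 0.01425.
Each month: B ← B·(1+r) − €575.00.
Month 1: interest €190.09; balance after payment €12,955.09.
Month 2: interest €184.61; balance after payment €12,564.71.
Month 3: interest €179.05; balance after payment €12,168.75.
Month 4: interest €173.40; balance after payment €11,767.16.
Month 5: interest €167.68; balance after payment €11,359.84.

€11,359.84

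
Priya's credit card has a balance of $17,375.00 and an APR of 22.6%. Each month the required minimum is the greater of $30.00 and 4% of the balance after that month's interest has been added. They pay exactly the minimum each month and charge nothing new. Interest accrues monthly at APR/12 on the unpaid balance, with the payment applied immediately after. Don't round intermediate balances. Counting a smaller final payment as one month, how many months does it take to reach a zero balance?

Monthly rate r = 22.6%/12 = 1.88333% = 0.0188333.
While 4% of the post-interest balance exceeds $30.00, each month B ← (B·(1+r))·(1 − 0.04), i.e. B shrinks by the factor (1+r)·0.96 = 0.97808.
This holds for months 1–143. Entering month 144 the balance is $730.23; 4% of the post-interest balance is now below $30.00, so the flat $30.00 minimum applies from here.
From month 144 a fixed $30.00 at rate r clears $730.23 in 33 more payments. Total: 143 + 33 = 176 months.

176 months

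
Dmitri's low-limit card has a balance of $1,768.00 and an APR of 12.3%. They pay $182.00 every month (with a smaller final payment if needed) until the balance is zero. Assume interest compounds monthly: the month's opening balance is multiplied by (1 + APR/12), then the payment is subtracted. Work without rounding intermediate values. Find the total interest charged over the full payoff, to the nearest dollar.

$104

Monthly rate r = 12.3%/12 = 1.025% = 0.01025.
Payoff takes n = ⌈−ln(1 − rB₀/P)/ln(1+r)⌉ = ⌈10.285⌉ = 11 payments; the last is $52.06.
Total paid = 10·$182.00 + $52.06 = $1,872.06.
Total interest = total paid − principal = $1,872.06 − $1,768.00 = $104.06.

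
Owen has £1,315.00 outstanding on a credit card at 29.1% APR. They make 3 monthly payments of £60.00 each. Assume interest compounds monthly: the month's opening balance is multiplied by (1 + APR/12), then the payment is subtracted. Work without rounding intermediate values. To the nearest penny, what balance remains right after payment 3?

Monthly rate r = 29.1%/12 = 2.425% = 0.02425.
Each month: B ← B·(1+r) − £60.00.
Month 1: interest £31.89; balance after payment £1,286.89.
Month 2: interest £31.21; balance after payment £1,258.10.
Month 3: interest £30.51; balance after payment £1,228.60.

£1,228.60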